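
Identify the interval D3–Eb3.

minor second

Counting letters D–E gives a second.
D→Eb = 1 semitone, 1 narrower than the major second (2), so minor.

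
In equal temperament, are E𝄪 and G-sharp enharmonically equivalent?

No

E## is pitch class 6; G# is pitch class 8.
The pitch classes differ (6 vs. 8), so they are not enharmonic equivalents.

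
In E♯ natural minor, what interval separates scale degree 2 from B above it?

Scale degree 2 of E# natural minor is F##.
F## up to B: letters F→B make it a fourth; 4 semitones makes it diminished.

diminished fourth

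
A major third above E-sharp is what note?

A third above E lands on the letter G.
A major third spans 4 semitones, so E# moves to pitch class 9. On the letter G that is G##.

G##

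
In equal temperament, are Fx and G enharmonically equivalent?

Yes

F## = pitch class 7 and G = pitch class 7 — the same pitch class, so they are enharmonic equivalents.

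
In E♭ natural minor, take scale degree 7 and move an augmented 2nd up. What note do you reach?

E

Scale degree 7 of Eb natural minor is Db.
An augmented second (3 semitones) above Db lands on the letter E, giving E.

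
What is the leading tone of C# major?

B#

The C# major scale runs C# D# E# F# G# A# B#.
Degree 7 is B#.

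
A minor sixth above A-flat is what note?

A up a major sixth is F#, so the target letter is F.
From Ab, a minor sixth is 8 semitones up: Fb.

Fb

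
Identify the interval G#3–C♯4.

The letter names run G→C, a span of 3 letter steps, so the interval is some kind of fourth.
G# to C# is 5 semitones. A perfect fourth is 5, so 5 makes it perfect.

perfect fourth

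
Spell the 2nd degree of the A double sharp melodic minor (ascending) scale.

B##

Degree 2 takes the letter 1 step above A, which is B.
In melodic minor (ascending), degree 2 sits 2 semitones above the tonic. A## + 2 semitones is pitch class 1, spelled on B as B##.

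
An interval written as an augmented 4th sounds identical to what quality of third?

doubly augmented

An augmented fourth spans 6 semitones.
A third spanning 6 semitones is doubly augmented (the major third is 4).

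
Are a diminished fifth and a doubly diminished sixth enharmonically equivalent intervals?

A diminished fifth spans 6 semitones; a doubly diminished sixth spans 6.
They are enharmonically equivalent.

Yes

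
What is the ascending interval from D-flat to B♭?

major sixth

Counting letters D–E–F–G–A–B gives a sixth.
Db→Bb = 9 semitones, exactly the major sixth.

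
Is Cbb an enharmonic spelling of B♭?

Cbb is pitch class 10; Bb is pitch class 10.
All spellings map to pitch class 10, so they are enharmonically equivalent.

Yes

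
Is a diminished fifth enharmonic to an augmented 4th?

A diminished fifth spans 6 semitones; an augmented fourth spans 6.
They are enharmonically equivalent.

Yes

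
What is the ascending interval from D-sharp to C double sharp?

The letter names run D→C, a span of 6 letter steps, so the interval is some kind of seventh.
D# to C## is 11 semitones. A major seventh is 11, so 11 makes it major.

major seventh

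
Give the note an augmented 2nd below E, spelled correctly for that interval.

A second below E lands on the letter D.
An augmented second spans 3 semitones, so E moves to pitch class 1. On the letter D that is Db.

Db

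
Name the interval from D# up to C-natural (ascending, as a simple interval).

diminished seventh

The letter names run D→C, a span of 6 letter steps, so the interval is some kind of seventh.
D# to C is 9 semitones. A major seventh is 11, so 9 makes it diminished.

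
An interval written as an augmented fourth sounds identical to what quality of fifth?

An augmented fourth spans 6 semitones.
A fifth spanning 6 semitones is diminished (the perfect fifth is 7).

diminished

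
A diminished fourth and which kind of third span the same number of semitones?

A diminished fourth spans 4 semitones.
A third spanning 4 semitones is major (the major third is 4).

major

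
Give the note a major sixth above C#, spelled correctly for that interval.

A#

C up a major sixth is A, so the target letter is A.
From C#, a major sixth is 9 semitones up: A#.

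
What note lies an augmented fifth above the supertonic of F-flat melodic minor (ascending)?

D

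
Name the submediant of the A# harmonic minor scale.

Degree 6 takes the letter 5 steps above A, which is F.
In harmonic minor, degree 6 sits 8 semitones above the tonic. A# + 8 semitones is pitch class 6, spelled on F as F#.

F#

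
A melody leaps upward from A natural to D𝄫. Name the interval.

Counting letters A–B–C–D gives a fourth.
A→Dbb = 3 semitones, 2 narrower than the perfect fourth (5), so doubly diminished.

doubly diminished fourth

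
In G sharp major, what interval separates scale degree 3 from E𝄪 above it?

Scale degree 3 of G# major is B#.
B# up to E##: letters B→E make it a fourth; 6 semitones makes it augmented.

augmented fourth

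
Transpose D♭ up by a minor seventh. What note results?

Cb

A seventh above D lands on the letter C.
A minor seventh spans 10 semitones, so Db moves to pitch class 11. On the letter C that is Cb.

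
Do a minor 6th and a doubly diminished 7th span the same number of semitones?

Yes

A minor sixth spans 8 semitones; a doubly diminished seventh spans 8.
They are enharmonically equivalent.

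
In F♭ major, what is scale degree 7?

Eb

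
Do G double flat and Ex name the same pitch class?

No

Gbb is pitch class 5; E## is pitch class 6.
The pitch classes differ (5 vs. 6), so they are not enharmonic equivalents.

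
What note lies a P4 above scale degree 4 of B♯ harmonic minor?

Scale degree 4 of B# harmonic minor is E#.
A perfect fourth (5 semitones) above E# lands on the letter A, giving A#.

A#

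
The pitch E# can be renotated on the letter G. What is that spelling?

Gbb

E# is pitch class 5. The letter G alone is pitch class 7.
To reach pitch class 5 from G requires an offset of -2 semitones, i.e. double flat: Gbb.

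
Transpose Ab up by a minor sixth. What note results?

Fb

A up a major sixth is F#, so the target letter is F.
From Ab, a minor sixth is 8 semitones up: Fb.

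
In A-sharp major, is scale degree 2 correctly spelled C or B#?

B#

Each scale degree takes a distinct letter name. Degree 2 of a scale on A must use the letter B.
B# and C are enharmonically the same pitch, but only B# uses the letter B, so it is the correct spelling here.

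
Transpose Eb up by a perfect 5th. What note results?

Bb

A fifth above E lands on the letter B.
A perfect fifth spans 7 semitones, so Eb moves to pitch class 10. On the letter B that is Bb.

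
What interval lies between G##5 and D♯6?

diminished fifth

The letter names run G→D, a span of 4 letter steps, so the interval is some kind of fifth.
G## to D# is 6 semitones. A perfect fifth is 7, so 6 makes it diminished.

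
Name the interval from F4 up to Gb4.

Counting letters F–G gives a second.
F→Gb = 1 semitone, 1 narrower than the major second (2), so minor.

minor second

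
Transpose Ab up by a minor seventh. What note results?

Gb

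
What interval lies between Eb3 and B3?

Counting letters E–F–G–A–B gives a fifth.
Eb→B = 8 semitones, 1 wider than the perfect fifth (7), so augmented.

augmented fifth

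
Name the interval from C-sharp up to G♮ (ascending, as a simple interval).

diminished fifth

Counting letters C–D–E–F–G gives a fifth.
C#→G = 6 semitones, 1 narrower than the perfect fifth (7), so diminished.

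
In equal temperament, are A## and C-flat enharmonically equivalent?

A## is pitch class 11; Cb is pitch class 11.
All spellings map to pitch class 11, so they are enharmonically equivalent.

Yes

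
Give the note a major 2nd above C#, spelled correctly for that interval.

D#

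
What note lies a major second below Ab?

Gb

A down a major second is G, so the target letter is G.
From Ab, a major second is 2 semitones down: Gb.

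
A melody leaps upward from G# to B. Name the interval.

minor third

The letter names run G→B, a span of 2 letter steps, so the interval is some kind of third.
G# to B is 3 semitones. A major third is 4, so 3 makes it minor.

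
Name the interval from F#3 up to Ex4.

augmented seventh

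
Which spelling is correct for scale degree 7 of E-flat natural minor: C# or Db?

Each scale degree takes a distinct letter name. Degree 7 of a scale on E must use the letter D.
Db and C# are enharmonically the same pitch, but only Db uses the letter D, so it is the correct spelling here.

Db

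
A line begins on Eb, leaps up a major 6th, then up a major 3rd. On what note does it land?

E

A major sixth up from Eb is C (letter C, 9 semitones up).
A major third up from C is E (letter E, 4 semitones up).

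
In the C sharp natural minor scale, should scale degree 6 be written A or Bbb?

Each scale degree takes a distinct letter name. Degree 6 of a scale on C must use the letter A.
A and Bbb are enharmonically the same pitch, but only A uses the letter A, so it is the correct spelling here.

A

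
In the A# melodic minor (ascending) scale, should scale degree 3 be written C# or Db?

Each scale degree takes a distinct letter name. Degree 3 of a scale on A must use the letter C.
C# and Db are enharmonically the same pitch, but only C# uses the letter C, so it is the correct spelling here.

C#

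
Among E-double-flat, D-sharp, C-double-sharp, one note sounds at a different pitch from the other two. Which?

In 12-tone equal temperament, enharmonic equivalents share a pitch class. Ebb is pitch class 2; D# is pitch class 3; C## is pitch class 2.
Ebb and C## share pitch class 2, while D# is pitch class 3.

D#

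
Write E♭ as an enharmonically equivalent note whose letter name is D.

Eb is pitch class 3. The letter D alone is pitch class 2.
To reach pitch class 3 from D requires an offset of +1 semitone, i.e. sharp: D#.

D#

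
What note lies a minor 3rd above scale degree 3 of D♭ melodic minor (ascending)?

Scale degree 3 of Db melodic minor (ascending) is Fb.
A minor third (3 semitones) above Fb lands on the letter A, giving Abb.

Abb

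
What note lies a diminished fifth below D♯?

A fifth below D lands on the letter G.
A diminished fifth spans 6 semitones, so D# moves to pitch class 9. On the letter G that is G##.

G##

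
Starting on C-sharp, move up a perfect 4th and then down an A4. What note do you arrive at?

A perfect fourth up from C# is F# (letter F, 5 semitones up).
An augmented fourth down from F# is C (letter C, 6 semitones down).

C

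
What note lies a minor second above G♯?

A

A second above G lands on the letter A.
A minor second spans 1 semitone, so G# moves to pitch class 9. On the letter A that is A.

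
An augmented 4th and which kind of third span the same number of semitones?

doubly augmented

An augmented fourth spans 6 semitones.
A third spanning 6 semitones is doubly augmented (the major third is 4).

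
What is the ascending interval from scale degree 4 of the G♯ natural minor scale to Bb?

Scale degree 4 of G# natural minor is C#.
C# up to Bb: letters C→B make it a seventh; 9 semitones makes it diminished.

diminished seventh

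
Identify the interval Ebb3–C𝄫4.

minor sixth

Counting letters E–F–G–A–B–C gives a sixth.
Ebb→Cbb = 8 semitones, 1 narrower than the major sixth (9), so minor.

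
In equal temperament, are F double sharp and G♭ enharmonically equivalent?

No

F## is pitch class 7; Gb is pitch class 6.
The pitch classes differ (7 vs. 6), so they are not enharmonic equivalents.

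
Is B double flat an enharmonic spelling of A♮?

Bbb = pitch class 9 and A = pitch class 9 — the same pitch class, so they are enharmonic equivalents.

Yes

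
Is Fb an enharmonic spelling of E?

Yes

Fb = pitch class 4 and E = pitch class 4 — the same pitch class, so they are enharmonic equivalents.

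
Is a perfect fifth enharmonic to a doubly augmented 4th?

Yes

A perfect fifth spans 7 semitones; a doubly augmented fourth spans 7.
They are enharmonically equivalent.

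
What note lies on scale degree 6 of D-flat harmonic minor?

Bbb

Degree 6 takes the letter 5 steps above D, which is B.
In harmonic minor, degree 6 sits 8 semitones above the tonic. Db + 8 semitones is pitch class 9, spelled on B as Bbb.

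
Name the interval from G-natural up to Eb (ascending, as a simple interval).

minor sixth

Counting letters G–A–B–C–D–E gives a sixth.
G→Eb = 8 semitones, 1 narrower than the major sixth (9), so minor.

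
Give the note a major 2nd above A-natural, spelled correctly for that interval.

A second above A lands on the letter B.
A major second spans 2 semitones, so A moves to pitch class 11. On the letter B that is B.

B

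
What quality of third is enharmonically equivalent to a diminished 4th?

A diminished fourth spans 4 semitones.
A third spanning 4 semitones is major (the major third is 4).

major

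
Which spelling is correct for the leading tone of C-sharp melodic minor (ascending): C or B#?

Each scale degree takes a distinct letter name. Degree 7 of a scale on C must use the letter B.
B# and C are enharmonically the same pitch, but only B# uses the letter B, so it is the correct spelling here.

B#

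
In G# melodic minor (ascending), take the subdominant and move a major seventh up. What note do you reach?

B#

The subdominant of G# melodic minor (ascending) is C#.
A major seventh (11 semitones) above C# lands on the letter B, giving B#.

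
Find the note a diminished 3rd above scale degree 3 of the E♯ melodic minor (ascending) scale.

Scale degree 3 of E# melodic minor (ascending) is G#.
A diminished third (2 semitones) above G# lands on the letter B, giving Bb.

Bb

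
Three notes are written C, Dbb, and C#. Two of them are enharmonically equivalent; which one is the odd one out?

In 12-tone equal temperament, enharmonic equivalents share a pitch class. C is pitch class 0; Dbb is pitch class 0; C# is pitch class 1.
C and Dbb share pitch class 0, while C# is pitch class 1.

C#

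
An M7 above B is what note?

A#

A seventh above B lands on the letter A.
A major seventh spans 11 semitones, so B moves to pitch class 10. On the letter A that is A#.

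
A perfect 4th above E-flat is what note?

A fourth above E lands on the letter A.
A perfect fourth spans 5 semitones, so Eb moves to pitch class 8. On the letter A that is Ab.

Ab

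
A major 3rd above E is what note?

E up a major third is G#, so the target letter is G.
From E, a major third is 4 semitones up: G#.

G#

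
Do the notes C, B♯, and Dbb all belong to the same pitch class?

Yes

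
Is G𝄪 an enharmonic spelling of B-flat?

No

G## is pitch class 9; Bb is pitch class 10.
The pitch classes differ (9 vs. 10), so they are not enharmonic equivalents.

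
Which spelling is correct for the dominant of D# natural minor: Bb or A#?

Each scale degree takes a distinct letter name. Degree 5 of a scale on D must use the letter A.
A# and Bb are enharmonically the same pitch, but only A# uses the letter A, so it is the correct spelling here.

A#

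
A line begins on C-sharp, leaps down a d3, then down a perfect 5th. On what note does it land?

A diminished third down from C# is A## (letter A, 2 semitones down).
A perfect fifth down from A## is D## (letter D, 7 semitones down).

D##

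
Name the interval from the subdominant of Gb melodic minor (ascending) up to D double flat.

The subdominant of Gb melodic minor (ascending) is Cb.
Cb up to Dbb: letters C→D make it a second; 1 semitone makes it minor.

minor second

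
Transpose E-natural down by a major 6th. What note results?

G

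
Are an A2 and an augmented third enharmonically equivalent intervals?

No

An augmented second spans 3 semitones; an augmented third spans 5.
The spans differ, so they are not enharmonic equivalents.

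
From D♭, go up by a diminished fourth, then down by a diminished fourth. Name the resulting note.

A diminished fourth up from Db is Gbb (letter G, 4 semitones up).
A diminished fourth down from Gbb is Db (letter D, 4 semitones down).

Db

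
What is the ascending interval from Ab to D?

Counting letters A–B–C–D gives a fourth.
Ab→D = 6 semitones, 1 wider than the perfect fourth (5), so augmented.

augmented fourth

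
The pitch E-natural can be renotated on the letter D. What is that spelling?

D##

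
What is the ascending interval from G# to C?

diminished fourth

Counting letters G–A–B–C gives a fourth.
G#→C = 4 semitones, 1 narrower than the perfect fourth (5), so diminished.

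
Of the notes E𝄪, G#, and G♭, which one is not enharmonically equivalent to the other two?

G#

In 12-tone equal temperament, enharmonic equivalents share a pitch class. E## is pitch class 6; G# is pitch class 8; Gb is pitch class 6.
E## and Gb share pitch class 6, while G# is pitch class 8.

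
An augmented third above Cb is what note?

C up a major third is E, so the target letter is E.
From Cb, an augmented third is 5 semitones up: E.

E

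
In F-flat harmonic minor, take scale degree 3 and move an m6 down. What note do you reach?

Cb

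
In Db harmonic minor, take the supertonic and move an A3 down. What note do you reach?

The supertonic of Db harmonic minor is Eb.
An augmented third (5 semitones) below Eb lands on the letter C, giving Cbb.

Cbb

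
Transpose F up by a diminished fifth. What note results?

A fifth above F lands on the letter C.
A diminished fifth spans 6 semitones, so F moves to pitch class 11. On the letter C that is Cb.

Cb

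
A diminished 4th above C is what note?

A fourth above C lands on the letter F.
A diminished fourth spans 4 semitones, so C moves to pitch class 4. On the letter F that is Fb.

Fb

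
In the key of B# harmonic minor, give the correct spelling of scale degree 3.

D#

Degree 3 takes the letter 2 steps above B, which is D.
In harmonic minor, degree 3 sits 3 semitones above the tonic. B# + 3 semitones is pitch class 3, spelled on D as D#.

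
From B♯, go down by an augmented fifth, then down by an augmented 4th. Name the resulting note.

Bb

An augmented fifth down from B# is E (letter E, 8 semitones down).
An augmented fourth down from E is Bb (letter B, 6 semitones down).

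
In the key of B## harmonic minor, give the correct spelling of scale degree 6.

Degree 6 takes the letter 5 steps above B, which is G.
In harmonic minor, degree 6 sits 8 semitones above the tonic. B## + 8 semitones is pitch class 9, spelled on G as G##.

G##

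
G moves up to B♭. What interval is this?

Counting letters G–A–B gives a third.
G→Bb = 3 semitones, 1 narrower than the major third (4), so minor.

minor third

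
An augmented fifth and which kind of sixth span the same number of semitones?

minor

An augmented fifth spans 8 semitones.
A sixth spanning 8 semitones is minor (the major sixth is 9).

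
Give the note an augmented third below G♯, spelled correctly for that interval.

Eb

A third below G lands on the letter E.
An augmented third spans 5 semitones, so G# moves to pitch class 3. On the letter E that is Eb.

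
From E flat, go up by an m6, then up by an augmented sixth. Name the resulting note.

A minor sixth up from Eb is Cb (letter C, 8 semitones up).
An augmented sixth up from Cb is A (letter A, 10 semitones up).

A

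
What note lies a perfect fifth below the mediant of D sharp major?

The mediant of D# major is F##.
A perfect fifth (7 semitones) below F## lands on the letter B, giving B#.

B#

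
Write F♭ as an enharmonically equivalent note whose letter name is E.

E

Plain E sits at the same pitch as Fb, so on the letter E the same pitch needs a natural: E.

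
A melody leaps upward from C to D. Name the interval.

Counting letters C–D gives a second.
C→D = 2 semitones, exactly the major second.

major second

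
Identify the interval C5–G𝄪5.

doubly augmented fifth

Counting letters C–D–E–F–G gives a fifth.
C→G## = 9 semitones, 2 wider than the perfect fifth (7), so doubly augmented.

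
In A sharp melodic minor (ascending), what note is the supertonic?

B#

Degree 2 takes the letter 1 step above A, which is B.
In melodic minor (ascending), degree 2 sits 2 semitones above the tonic. A# + 2 semitones is pitch class 0, spelled on B as B#.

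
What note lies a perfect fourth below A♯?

E#

A down a perfect fourth is E, so the target letter is E.
From A#, a perfect fourth is 5 semitones down: E#.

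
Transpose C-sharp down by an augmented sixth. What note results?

Eb

A sixth below C lands on the letter E.
An augmented sixth spans 10 semitones, so C# moves to pitch class 3. On the letter E that is Eb.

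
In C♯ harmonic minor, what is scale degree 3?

E

The C# harmonic minor scale runs C# D# E F# G# A B#.
Degree 3 is E.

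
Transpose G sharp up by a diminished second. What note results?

G up a major second is A, so the target letter is A.
From G#, a diminished second is 0 semitones up: Ab.

Ab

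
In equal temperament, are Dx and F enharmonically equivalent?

No

Two spellings are enharmonically equivalent only if they share a pitch class.
Here D## → 4, F → 5; 4 ≠ 5, so they are not.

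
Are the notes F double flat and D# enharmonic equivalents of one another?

Yes

Fbb = pitch class 3 and D# = pitch class 3 — the same pitch class, so they are enharmonic equivalents.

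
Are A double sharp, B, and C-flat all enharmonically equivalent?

Yes

A## is pitch class 11; B is pitch class 11; Cb is pitch class 11.
All spellings map to pitch class 11, so they are enharmonically equivalent.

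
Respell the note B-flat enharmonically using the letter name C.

Plain C sits 2 semitones above Bb, so on the letter C the same pitch needs a double flat: Cbb.

Cbb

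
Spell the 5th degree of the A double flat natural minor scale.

The Abb natural minor scale runs Abb Bbb Cbb Dbb Ebb Fbb Gbb.
Degree 5 is Ebb.

Ebb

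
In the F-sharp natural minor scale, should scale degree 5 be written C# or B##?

Each scale degree takes a distinct letter name. Degree 5 of a scale on F must use the letter C.
C# and B## are enharmonically the same pitch, but only C# uses the letter C, so it is the correct spelling here.

C#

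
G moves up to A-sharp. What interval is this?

augmented second

The letter names run G→A, a span of 1 letter step, so the interval is some kind of second.
G to A# is 3 semitones. A major second is 2, so 3 makes it augmented.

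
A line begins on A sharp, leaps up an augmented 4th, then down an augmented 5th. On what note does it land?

G#

An augmented fourth up from A# is D## (letter D, 6 semitones up).
An augmented fifth down from D## is G# (letter G, 8 semitones down).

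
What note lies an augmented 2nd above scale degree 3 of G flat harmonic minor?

Scale degree 3 of Gb harmonic minor is Bbb.
An augmented second (3 semitones) above Bbb lands on the letter C, giving C.

C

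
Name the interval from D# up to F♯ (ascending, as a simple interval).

The letter names run D→F, a span of 2 letter steps, so the interval is some kind of third.
D# to F# is 3 semitones. A major third is 4, so 3 makes it minor.

minor third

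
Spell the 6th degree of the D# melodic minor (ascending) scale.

B#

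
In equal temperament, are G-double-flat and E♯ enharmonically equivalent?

Yes

Gbb = pitch class 5 and E# = pitch class 5 — the same pitch class, so they are enharmonic equivalents.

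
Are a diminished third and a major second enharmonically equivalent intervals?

Yes

A diminished third spans 2 semitones; a major second spans 2.
They are enharmonically equivalent.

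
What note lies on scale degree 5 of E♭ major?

Degree 5 takes the letter 4 steps above E, which is B.
In major, degree 5 sits 7 semitones above the tonic. Eb + 7 semitones is pitch class 10, spelled on B as Bb.

Bb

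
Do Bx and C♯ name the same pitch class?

B## = pitch class 1 and C# = pitch class 1 — the same pitch class, so they are enharmonic equivalents.

Yes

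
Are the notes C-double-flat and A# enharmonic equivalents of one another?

Yes

Cbb is pitch class 10; A# is pitch class 10.
All spellings map to pitch class 10, so they are enharmonically equivalent.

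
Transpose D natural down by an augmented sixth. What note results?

A sixth below D lands on the letter F.
An augmented sixth spans 10 semitones, so D moves to pitch class 4. On the letter F that is Fb.

Fb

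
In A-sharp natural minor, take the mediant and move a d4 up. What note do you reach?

The mediant of A# natural minor is C#.
A diminished fourth (4 semitones) above C# lands on the letter F, giving F.

F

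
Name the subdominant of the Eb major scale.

Degree 4 takes the letter 3 steps above E, which is A.
In major, degree 4 sits 5 semitones above the tonic. Eb + 5 semitones is pitch class 8, spelled on A as Ab.

Ab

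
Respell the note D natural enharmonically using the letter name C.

C##

D is pitch class 2. The letter C alone is pitch class 0.
To reach pitch class 2 from C requires an offset of +2 semitones, i.e. double sharp: C##.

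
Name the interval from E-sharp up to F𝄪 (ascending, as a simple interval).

major second

Counting letters E–F gives a second.
E#→F## = 2 semitones, exactly the major second.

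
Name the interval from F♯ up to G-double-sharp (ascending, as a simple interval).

The letter names run F→G, a span of 1 letter step, so the interval is some kind of second.
F# to G## is 3 semitones. A major second is 2, so 3 makes it augmented.

augmented second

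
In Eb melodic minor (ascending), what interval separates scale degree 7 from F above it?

Scale degree 7 of Eb melodic minor (ascending) is D.
D up to F: letters D→F make it a third; 3 semitones makes it minor.

minor third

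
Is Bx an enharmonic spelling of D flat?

Yes

B## is pitch class 1; Db is pitch class 1.
All spellings map to pitch class 1, so they are enharmonically equivalent.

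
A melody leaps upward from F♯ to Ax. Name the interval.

The letter names run F→A, a span of 2 letter steps, so the interval is some kind of third.
F# to A## is 5 semitones. A major third is 4, so 5 makes it augmented.

augmented third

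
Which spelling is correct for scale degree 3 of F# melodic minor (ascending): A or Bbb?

A

Each scale degree takes a distinct letter name. Degree 3 of a scale on F must use the letter A.
A and Bbb are enharmonically the same pitch, but only A uses the letter A, so it is the correct spelling here.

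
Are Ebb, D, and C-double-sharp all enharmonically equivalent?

Ebb is pitch class 2; D is pitch class 2; C## is pitch class 2.
All spellings map to pitch class 2, so they are enharmonically equivalent.

Yes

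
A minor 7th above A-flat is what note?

A seventh above A lands on the letter G.
A minor seventh spans 10 semitones, so Ab moves to pitch class 6. On the letter G that is Gb.

Gb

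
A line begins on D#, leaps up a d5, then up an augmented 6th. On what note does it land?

F##

A diminished fifth up from D# is A (letter A, 6 semitones up).
An augmented sixth up from A is F## (letter F, 10 semitones up).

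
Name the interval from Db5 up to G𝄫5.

The letter names run D→G, a span of 3 letter steps, so the interval is some kind of fourth.
Db to Gbb is 4 semitones. A perfect fourth is 5, so 4 makes it diminished.

diminished fourth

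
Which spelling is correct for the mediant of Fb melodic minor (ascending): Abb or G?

Abb

Each scale degree takes a distinct letter name. Degree 3 of a scale on F must use the letter A.
Abb and G are enharmonically the same pitch, but only Abb uses the letter A, so it is the correct spelling here.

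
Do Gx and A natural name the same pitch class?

Yes

G## = pitch class 9 and A = pitch class 9 — the same pitch class, so they are enharmonic equivalents.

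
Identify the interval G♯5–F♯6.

minor seventh

Counting letters G–A–B–C–D–E–F gives a seventh.
G#→F# = 10 semitones, 1 narrower than the major seventh (11), so minor.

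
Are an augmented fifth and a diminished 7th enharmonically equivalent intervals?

An augmented fifth spans 8 semitones; a diminished seventh spans 9.
The spans differ, so they are not enharmonic equivalents.

No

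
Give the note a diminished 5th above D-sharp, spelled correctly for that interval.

A

A fifth above D lands on the letter A.
A diminished fifth spans 6 semitones, so D# moves to pitch class 9. On the letter A that is A.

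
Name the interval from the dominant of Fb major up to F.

augmented fourth

The dominant of Fb major is Cb.
Cb up to F: letters C→F make it a fourth; 6 semitones makes it augmented.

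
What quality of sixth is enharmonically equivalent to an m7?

A minor seventh spans 10 semitones.
A sixth spanning 10 semitones is augmented (the major sixth is 9).

augmented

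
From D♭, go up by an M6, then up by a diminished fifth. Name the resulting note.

Fb

A major sixth up from Db is Bb (letter B, 9 semitones up).
A diminished fifth up from Bb is Fb (letter F, 6 semitones up).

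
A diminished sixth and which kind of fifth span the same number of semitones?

perfect

A diminished sixth spans 7 semitones.
A fifth spanning 7 semitones is perfect (the perfect fifth is 7).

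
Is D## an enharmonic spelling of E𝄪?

No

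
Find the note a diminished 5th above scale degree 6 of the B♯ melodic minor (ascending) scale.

Scale degree 6 of B# melodic minor (ascending) is G##.
A diminished fifth (6 semitones) above G## lands on the letter D, giving D#.

D#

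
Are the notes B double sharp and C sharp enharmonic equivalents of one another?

Yes

B## = pitch class 1 and C# = pitch class 1 — the same pitch class, so they are enharmonic equivalents.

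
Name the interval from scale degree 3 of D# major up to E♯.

minor seventh

Scale degree 3 of D# major is F##.
F## up to E#: letters F→E make it a seventh; 10 semitones makes it minor.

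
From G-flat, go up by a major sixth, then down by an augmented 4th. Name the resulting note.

Bbb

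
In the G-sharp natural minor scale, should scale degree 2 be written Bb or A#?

A#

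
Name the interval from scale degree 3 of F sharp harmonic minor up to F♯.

major sixth

Scale degree 3 of F# harmonic minor is A.
A up to F#: letters A→F make it a sixth; 9 semitones makes it major.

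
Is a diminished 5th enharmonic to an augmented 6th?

No

A diminished fifth spans 6 semitones; an augmented sixth spans 10.
The spans differ, so they are not enharmonic equivalents.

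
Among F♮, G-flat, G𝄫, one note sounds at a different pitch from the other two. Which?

Gb

In 12-tone equal temperament, enharmonic equivalents share a pitch class. F is pitch class 5; Gb is pitch class 6; Gbb is pitch class 5.
F and Gbb share pitch class 5, while Gb is pitch class 6.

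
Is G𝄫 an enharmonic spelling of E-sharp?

Gbb = pitch class 5 and E# = pitch class 5 — the same pitch class, so they are enharmonic equivalents.

Yes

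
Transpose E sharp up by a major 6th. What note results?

C##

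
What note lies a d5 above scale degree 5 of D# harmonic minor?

E

Scale degree 5 of D# harmonic minor is A#.
A diminished fifth (6 semitones) above A# lands on the letter E, giving E.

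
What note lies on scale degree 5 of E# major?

B#

The E# major scale runs E# F## G## A# B# C## D##.
Degree 5 is B#.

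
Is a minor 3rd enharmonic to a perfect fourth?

No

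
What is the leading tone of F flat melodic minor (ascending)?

The Fb melodic minor (ascending) scale runs Fb Gb Abb Bbb Cb Db Eb.
Degree 7 is Eb.

Eb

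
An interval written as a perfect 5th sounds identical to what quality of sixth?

A perfect fifth spans 7 semitones.
A sixth spanning 7 semitones is diminished (the major sixth is 9).

diminished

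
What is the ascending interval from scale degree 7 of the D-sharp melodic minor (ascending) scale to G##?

perfect fifth

Scale degree 7 of D# melodic minor (ascending) is C##.
C## up to G##: letters C→G make it a fifth; 7 semitones makes it perfect.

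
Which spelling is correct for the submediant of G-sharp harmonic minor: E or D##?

E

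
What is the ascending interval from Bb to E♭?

perfect fourth

Counting letters B–C–D–E gives a fourth.
Bb→Eb = 5 semitones, exactly the perfect fourth.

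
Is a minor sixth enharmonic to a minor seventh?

No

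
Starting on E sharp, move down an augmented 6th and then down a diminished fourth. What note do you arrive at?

An augmented sixth down from E# is G (letter G, 10 semitones down).
A diminished fourth down from G is D# (letter D, 4 semitones down).

D#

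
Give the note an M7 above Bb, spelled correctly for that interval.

B up a major seventh is A#, so the target letter is A.
From Bb, a major seventh is 11 semitones up: A.

A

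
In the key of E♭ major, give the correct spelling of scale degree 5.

Degree 5 takes the letter 4 steps above E, which is B.
In major, degree 5 sits 7 semitones above the tonic. Eb + 7 semitones is pitch class 10, spelled on B as Bb.

Bb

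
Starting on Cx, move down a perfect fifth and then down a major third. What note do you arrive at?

A perfect fifth down from C## is F## (letter F, 7 semitones down).
A major third down from F## is D# (letter D, 4 semitones down).

D#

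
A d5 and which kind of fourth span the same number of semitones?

augmented

A diminished fifth spans 6 semitones.
A fourth spanning 6 semitones is augmented (the perfect fourth is 5).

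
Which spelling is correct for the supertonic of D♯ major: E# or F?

Each scale degree takes a distinct letter name. Degree 2 of a scale on D must use the letter E.
E# and F are enharmonically the same pitch, but only E# uses the letter E, so it is the correct spelling here.

E#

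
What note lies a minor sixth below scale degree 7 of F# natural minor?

G#

Scale degree 7 of F# natural minor is E.
A minor sixth (8 semitones) below E lands on the letter G, giving G#.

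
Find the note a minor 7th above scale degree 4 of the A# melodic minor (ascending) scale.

C#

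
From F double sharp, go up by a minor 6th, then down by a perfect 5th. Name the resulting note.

G#

A minor sixth up from F## is D# (letter D, 8 semitones up).
A perfect fifth down from D# is G# (letter G, 7 semitones down).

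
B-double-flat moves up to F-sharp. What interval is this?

The letter names run B→F, a span of 4 letter steps, so the interval is some kind of fifth.
Bbb to F# is 9 semitones. A perfect fifth is 7, so 9 makes it doubly augmented.

doubly augmented fifth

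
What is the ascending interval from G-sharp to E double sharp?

augmented sixth

Counting letters G–A–B–C–D–E gives a sixth.
G#→E## = 10 semitones, 1 wider than the major sixth (9), so augmented.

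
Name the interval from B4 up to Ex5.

doubly augmented fourth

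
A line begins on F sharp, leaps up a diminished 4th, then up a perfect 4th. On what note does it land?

Eb

A diminished fourth up from F# is Bb (letter B, 4 semitones up).
A perfect fourth up from Bb is Eb (letter E, 5 semitones up).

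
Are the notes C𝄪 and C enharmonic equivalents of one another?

No

Two spellings are enharmonically equivalent only if they share a pitch class.
Here C## → 2, C → 0; 0 ≠ 2, so they are not.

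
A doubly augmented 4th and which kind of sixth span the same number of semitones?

A doubly augmented fourth spans 7 semitones.
A sixth spanning 7 semitones is diminished (the major sixth is 9).

diminished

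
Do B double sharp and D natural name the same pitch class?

B## is pitch class 1; D is pitch class 2.
The pitch classes differ (1 vs. 2), so they are not enharmonic equivalents.

No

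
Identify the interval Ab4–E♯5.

doubly augmented fifth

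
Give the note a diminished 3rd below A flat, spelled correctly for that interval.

F#

A down a major third is F, so the target letter is F.
From Ab, a diminished third is 2 semitones down: F#.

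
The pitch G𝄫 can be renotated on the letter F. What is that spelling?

F

Gbb is pitch class 5. The letter F alone is pitch class 5.
Pitch class 5 on F needs no accidental: F.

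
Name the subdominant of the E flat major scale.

Ab

Degree 4 takes the letter 3 steps above E, which is A.
In major, degree 4 sits 5 semitones above the tonic. Eb + 5 semitones is pitch class 8, spelled on A as Ab.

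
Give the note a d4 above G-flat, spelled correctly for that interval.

Cbb

A fourth above G lands on the letter C.
A diminished fourth spans 4 semitones, so Gb moves to pitch class 10. On the letter C that is Cbb.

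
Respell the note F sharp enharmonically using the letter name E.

E##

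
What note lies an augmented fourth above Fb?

Bb

A fourth above F lands on the letter B.
An augmented fourth spans 6 semitones, so Fb moves to pitch class 10. On the letter B that is Bb.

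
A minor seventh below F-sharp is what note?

G#

A seventh below F lands on the letter G.
A minor seventh spans 10 semitones, so F# moves to pitch class 8. On the letter G that is G#.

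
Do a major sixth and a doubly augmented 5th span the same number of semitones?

Yes

A major sixth spans 9 semitones; a doubly augmented fifth spans 9.
They are enharmonically equivalent.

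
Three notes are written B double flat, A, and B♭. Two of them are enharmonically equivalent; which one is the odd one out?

Bb

In 12-tone equal temperament, enharmonic equivalents share a pitch class. Bbb is pitch class 9; A is pitch class 9; Bb is pitch class 10.
Bbb and A share pitch class 9, while Bb is pitch class 10.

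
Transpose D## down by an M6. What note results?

D down a major sixth is F, so the target letter is F.
From D##, a major sixth is 9 semitones down: F##.

F##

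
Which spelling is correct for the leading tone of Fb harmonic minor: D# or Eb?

Eb

Each scale degree takes a distinct letter name. Degree 7 of a scale on F must use the letter E.
Eb and D# are enharmonically the same pitch, but only Eb uses the letter E, so it is the correct spelling here.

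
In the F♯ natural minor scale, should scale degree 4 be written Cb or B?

B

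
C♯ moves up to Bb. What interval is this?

Counting letters C–D–E–F–G–A–B gives a seventh.
C#→Bb = 9 semitones, 2 narrower than the major seventh (11), so diminished.

diminished seventh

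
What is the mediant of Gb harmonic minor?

Bbb

The Gb harmonic minor scale runs Gb Ab Bbb Cb Db Ebb F.
Degree 3 is Bbb.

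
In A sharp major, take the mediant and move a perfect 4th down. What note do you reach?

G##

The mediant of A# major is C##.
A perfect fourth (5 semitones) below C## lands on the letter G, giving G##.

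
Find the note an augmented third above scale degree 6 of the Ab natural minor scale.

Scale degree 6 of Ab natural minor is Fb.
An augmented third (5 semitones) above Fb lands on the letter A, giving A.

A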